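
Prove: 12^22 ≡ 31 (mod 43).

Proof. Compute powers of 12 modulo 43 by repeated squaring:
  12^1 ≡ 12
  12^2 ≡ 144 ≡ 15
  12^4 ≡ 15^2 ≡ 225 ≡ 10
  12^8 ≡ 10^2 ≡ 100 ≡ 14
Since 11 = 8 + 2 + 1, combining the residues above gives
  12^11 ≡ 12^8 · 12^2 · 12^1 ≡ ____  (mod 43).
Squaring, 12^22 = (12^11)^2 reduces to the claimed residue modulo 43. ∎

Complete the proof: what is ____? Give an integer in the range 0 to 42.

26

Multiply the listed residues: 14 · 15 · 12 = 210 → 2520.
Reducing modulo 43: 2520 = 58·43 + 26, so 12^11 ≡ 26.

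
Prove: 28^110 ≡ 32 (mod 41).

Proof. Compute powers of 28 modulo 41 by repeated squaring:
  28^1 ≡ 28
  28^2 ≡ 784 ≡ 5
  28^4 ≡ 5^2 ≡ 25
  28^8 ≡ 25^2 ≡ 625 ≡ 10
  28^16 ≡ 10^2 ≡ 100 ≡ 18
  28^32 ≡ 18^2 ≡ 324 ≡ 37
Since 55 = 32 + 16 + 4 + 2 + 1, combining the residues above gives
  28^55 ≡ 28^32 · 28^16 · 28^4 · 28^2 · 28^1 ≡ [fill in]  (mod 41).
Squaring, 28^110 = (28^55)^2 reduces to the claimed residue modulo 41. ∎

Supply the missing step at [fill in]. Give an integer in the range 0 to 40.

27

Multiply the listed residues: 37 · 18 · 25 · 5 · 28 = 666 → 16650 → 83250 → 2331000.
Reducing modulo 41: 2331000 = 56853·41 + 27, so 28^55 ≡ 27.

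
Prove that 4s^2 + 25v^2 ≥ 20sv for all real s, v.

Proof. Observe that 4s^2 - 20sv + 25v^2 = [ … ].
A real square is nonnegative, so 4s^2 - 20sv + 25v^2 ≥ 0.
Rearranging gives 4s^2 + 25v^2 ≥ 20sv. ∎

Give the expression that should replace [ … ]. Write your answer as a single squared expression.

(2s - 5v)^2

The leading and trailing coefficients are 2^2 and 5^2, and 20 = 2·2·5, so the trinomial is (2s - 5v)^2.
Hence 4s^2 - 20sv + 25v^2 ≥ 0.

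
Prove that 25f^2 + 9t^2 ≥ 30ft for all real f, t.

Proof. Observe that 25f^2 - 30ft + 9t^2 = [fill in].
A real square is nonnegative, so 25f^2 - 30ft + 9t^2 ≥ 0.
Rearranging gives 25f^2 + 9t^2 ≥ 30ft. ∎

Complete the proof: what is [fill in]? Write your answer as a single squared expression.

25f^2 - 30ft + 9t^2 is a perfect-square trinomial: the outer terms are (5f)^2 and (3t)^2, and the cross term is -2·5f·3t.
So 25f^2 - 30ft + 9t^2 = (5f - 3t)^2 ≥ 0.

(5f - 3t)^2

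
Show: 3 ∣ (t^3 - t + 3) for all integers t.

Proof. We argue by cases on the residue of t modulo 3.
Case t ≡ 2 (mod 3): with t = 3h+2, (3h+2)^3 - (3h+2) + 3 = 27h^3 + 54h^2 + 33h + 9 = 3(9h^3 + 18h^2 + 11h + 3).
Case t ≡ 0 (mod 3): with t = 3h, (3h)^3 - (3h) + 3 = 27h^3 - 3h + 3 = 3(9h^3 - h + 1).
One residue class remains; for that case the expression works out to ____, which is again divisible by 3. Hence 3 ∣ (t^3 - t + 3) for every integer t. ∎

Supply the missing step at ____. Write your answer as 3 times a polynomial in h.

The residues treated are {2, 0}, so the missing case is t ≡ 1 (mod 3); write t = 3h+1.
Then (3h+1)^3 - (3h+1) + 3 = 27h^3 + 27h^2 + 6h + 3 = 3(9h^3 + 9h^2 + 2h + 1).

3(9h^3 + 9h^2 + 2h + 1)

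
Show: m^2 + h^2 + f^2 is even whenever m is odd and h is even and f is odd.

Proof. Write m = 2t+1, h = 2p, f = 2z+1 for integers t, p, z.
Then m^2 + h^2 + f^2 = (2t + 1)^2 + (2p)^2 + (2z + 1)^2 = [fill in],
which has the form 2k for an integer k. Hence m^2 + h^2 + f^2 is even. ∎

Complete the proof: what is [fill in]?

2(2p^2 + 2t^2 + 2t + 2z^2 + 2z + 1)

(2t + 1)^2 + (2p)^2 + (2z + 1)^2 = 4p^2 + 4t^2 + 4t + 4z^2 + 4z + 2
= 2(2p^2 + 2t^2 + 2t + 2z^2 + 2z + 1).
Since 2p^2 + 2t^2 + 2t + 2z^2 + 2z + 1 is an integer, the sum of squares is of the form 2k for an integer k.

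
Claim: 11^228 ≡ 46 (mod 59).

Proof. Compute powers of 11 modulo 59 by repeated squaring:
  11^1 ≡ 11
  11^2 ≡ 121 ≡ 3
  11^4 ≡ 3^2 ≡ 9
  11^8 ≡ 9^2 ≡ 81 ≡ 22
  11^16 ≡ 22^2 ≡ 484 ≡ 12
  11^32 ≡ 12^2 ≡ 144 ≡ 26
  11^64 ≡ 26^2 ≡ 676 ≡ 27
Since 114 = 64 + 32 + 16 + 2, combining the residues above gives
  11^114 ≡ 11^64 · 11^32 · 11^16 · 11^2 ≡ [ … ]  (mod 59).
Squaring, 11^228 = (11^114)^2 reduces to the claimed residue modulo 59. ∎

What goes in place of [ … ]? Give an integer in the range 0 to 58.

20

11^64 · 11^32 · 11^16 · 11^2 ≡ 27 · 26 · 12 · 3 = 25272.
25272 mod 59 = 20, so 11^114 ≡ 20 (mod 59).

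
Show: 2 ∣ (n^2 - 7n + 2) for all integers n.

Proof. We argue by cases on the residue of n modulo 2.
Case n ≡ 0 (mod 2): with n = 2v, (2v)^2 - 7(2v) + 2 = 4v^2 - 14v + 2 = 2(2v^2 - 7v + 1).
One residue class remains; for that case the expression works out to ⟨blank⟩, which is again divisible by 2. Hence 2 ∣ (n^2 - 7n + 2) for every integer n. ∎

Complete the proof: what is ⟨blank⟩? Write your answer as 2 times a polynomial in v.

Only n ≡ 1 (mod 2) is unaccounted for. Put n = 2v+1:
(2v+1)^2 - 7(2v+1) + 2 expands to 4v^2 - 10v - 4,
and factoring out 2 leaves 2(2v^2 - 5v - 2).

2(2v^2 - 5v - 2)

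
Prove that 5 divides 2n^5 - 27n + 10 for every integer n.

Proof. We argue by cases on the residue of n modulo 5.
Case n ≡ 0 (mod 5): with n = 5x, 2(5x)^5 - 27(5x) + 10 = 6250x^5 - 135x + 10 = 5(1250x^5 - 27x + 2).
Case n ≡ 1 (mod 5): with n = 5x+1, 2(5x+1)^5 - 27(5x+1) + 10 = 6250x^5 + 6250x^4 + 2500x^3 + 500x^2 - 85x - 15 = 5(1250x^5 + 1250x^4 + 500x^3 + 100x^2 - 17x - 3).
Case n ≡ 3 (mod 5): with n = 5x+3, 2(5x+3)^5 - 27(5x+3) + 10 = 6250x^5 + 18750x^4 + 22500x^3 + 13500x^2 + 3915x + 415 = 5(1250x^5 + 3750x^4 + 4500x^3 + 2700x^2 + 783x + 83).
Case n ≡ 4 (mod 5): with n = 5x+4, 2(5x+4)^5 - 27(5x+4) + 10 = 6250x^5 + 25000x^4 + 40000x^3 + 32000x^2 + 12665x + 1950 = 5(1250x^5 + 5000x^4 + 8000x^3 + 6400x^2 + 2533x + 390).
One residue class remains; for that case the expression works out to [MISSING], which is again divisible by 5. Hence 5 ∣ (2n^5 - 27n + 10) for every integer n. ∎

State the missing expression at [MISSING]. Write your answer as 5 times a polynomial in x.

Only n ≡ 2 (mod 5) is unaccounted for. Put n = 5x+2:
2(5x+2)^5 - 27(5x+2) + 10 expands to 6250x^5 + 12500x^4 + 10000x^3 + 4000x^2 + 665x + 20,
and factoring out 5 leaves 5(1250x^5 + 2500x^4 + 2000x^3 + 800x^2 + 133x + 4).

5(1250x^5 + 2500x^4 + 2000x^3 + 800x^2 + 133x + 4)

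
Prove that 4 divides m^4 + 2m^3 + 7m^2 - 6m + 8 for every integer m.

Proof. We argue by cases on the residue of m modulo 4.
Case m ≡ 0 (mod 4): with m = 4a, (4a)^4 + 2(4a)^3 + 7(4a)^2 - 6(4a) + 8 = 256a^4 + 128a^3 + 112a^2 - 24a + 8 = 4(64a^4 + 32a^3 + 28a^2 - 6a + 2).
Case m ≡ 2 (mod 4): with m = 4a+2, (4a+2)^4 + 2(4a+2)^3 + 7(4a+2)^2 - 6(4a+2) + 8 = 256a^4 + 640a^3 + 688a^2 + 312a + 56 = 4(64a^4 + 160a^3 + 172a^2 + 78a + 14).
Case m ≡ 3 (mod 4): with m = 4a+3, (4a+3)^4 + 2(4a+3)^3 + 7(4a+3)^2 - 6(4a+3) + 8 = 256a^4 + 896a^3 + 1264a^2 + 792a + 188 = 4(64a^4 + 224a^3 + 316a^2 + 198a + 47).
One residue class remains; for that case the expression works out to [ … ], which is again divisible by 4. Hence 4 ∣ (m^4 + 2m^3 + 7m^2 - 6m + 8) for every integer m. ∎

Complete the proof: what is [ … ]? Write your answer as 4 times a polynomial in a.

4(64a^4 + 96a^3 + 76a^2 + 18a + 3)

The residues treated are {0, 2, 3}, so the missing case is m ≡ 1 (mod 4); write m = 4a+1.
Then (4a+1)^4 + 2(4a+1)^3 + 7(4a+1)^2 - 6(4a+1) + 8 = 256a^4 + 384a^3 + 304a^2 + 72a + 12 = 4(64a^4 + 96a^3 + 76a^2 + 18a + 3).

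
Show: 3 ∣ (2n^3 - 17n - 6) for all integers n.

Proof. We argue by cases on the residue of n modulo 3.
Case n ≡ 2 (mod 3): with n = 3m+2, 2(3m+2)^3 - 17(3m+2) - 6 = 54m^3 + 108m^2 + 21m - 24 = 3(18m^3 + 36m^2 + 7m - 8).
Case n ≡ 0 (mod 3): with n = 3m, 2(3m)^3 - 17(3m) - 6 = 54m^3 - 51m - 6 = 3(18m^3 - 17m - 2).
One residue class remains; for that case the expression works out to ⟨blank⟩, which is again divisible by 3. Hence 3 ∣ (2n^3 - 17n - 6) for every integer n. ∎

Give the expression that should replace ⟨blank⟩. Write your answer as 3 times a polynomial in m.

Only n ≡ 1 (mod 3) is unaccounted for. Put n = 3m+1:
2(3m+1)^3 - 17(3m+1) - 6 expands to 54m^3 + 54m^2 - 33m - 21,
and factoring out 3 leaves 3(18m^3 + 18m^2 - 11m - 7).

3(18m^3 + 18m^2 - 11m - 7)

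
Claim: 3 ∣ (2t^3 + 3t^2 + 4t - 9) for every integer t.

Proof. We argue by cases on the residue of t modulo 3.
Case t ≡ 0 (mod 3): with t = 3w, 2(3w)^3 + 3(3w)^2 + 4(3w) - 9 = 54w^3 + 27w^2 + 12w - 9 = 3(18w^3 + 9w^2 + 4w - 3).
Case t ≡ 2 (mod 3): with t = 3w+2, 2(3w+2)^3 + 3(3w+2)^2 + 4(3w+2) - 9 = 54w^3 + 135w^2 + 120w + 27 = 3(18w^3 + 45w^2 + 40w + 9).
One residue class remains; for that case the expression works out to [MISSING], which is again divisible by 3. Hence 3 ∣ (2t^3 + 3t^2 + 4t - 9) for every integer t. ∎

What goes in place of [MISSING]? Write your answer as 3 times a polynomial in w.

Only t ≡ 1 (mod 3) is unaccounted for. Put t = 3w+1:
2(3w+1)^3 + 3(3w+1)^2 + 4(3w+1) - 9 expands to 54w^3 + 81w^2 + 48w,
and factoring out 3 leaves 3(18w^3 + 27w^2 + 16w).

3(18w^3 + 27w^2 + 16w)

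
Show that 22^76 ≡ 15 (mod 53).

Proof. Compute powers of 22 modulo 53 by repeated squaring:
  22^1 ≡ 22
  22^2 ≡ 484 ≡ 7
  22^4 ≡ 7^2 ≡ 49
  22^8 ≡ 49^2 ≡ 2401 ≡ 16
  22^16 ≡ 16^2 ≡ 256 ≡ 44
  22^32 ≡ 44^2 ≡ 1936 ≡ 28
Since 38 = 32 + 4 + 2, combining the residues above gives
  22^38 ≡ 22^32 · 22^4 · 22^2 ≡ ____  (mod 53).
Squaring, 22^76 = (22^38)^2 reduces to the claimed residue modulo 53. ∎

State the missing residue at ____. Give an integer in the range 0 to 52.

11

22^32 · 22^4 · 22^2 ≡ 28 · 49 · 7 = 9604.
9604 mod 53 = 11, so 22^38 ≡ 11 (mod 53).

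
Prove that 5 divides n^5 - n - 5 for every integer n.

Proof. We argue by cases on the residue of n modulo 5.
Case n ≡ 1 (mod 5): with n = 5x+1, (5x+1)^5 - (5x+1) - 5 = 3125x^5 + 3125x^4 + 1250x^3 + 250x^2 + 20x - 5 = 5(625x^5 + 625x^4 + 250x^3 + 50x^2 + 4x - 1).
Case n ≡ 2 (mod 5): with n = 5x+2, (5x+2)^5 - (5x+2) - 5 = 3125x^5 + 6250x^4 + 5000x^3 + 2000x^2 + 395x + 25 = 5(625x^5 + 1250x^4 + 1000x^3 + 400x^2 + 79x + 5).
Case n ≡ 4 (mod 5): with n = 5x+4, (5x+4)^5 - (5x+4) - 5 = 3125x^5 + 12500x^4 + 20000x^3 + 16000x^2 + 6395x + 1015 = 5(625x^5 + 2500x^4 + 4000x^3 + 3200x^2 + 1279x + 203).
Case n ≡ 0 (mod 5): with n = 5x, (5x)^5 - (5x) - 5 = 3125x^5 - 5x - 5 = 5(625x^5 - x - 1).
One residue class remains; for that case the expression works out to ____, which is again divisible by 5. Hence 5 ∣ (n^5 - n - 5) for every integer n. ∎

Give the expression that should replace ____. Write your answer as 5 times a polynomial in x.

5(625x^5 + 1875x^4 + 2250x^3 + 1350x^2 + 404x + 47)

Only n ≡ 3 (mod 5) is unaccounted for. Put n = 5x+3:
(5x+3)^5 - (5x+3) - 5 expands to 3125x^5 + 9375x^4 + 11250x^3 + 6750x^2 + 2020x + 235,
and factoring out 5 leaves 5(625x^5 + 1875x^4 + 2250x^3 + 1350x^2 + 404x + 47).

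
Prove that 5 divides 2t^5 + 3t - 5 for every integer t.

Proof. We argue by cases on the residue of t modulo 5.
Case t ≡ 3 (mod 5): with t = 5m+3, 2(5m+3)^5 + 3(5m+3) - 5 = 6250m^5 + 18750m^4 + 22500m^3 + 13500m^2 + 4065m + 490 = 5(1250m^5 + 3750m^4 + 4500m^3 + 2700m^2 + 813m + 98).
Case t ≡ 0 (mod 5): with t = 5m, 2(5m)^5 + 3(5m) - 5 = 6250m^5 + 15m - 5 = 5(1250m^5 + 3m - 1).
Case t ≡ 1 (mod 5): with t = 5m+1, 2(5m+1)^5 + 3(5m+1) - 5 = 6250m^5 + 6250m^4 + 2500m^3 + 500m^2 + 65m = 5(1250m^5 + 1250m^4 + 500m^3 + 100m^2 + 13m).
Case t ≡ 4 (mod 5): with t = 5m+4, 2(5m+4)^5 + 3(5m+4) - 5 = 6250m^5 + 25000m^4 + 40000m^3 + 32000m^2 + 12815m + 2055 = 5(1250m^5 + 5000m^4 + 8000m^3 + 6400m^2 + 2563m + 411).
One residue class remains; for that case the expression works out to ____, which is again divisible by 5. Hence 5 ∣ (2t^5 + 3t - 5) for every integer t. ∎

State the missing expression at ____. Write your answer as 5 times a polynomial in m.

5(1250m^5 + 2500m^4 + 2000m^3 + 800m^2 + 163m + 13)

The residues treated are {3, 0, 1, 4}, so the missing case is t ≡ 2 (mod 5); write t = 5m+2.
Then 2(5m+2)^5 + 3(5m+2) - 5 = 6250m^5 + 12500m^4 + 10000m^3 + 4000m^2 + 815m + 65 = 5(1250m^5 + 2500m^4 + 2000m^3 + 800m^2 + 163m + 13).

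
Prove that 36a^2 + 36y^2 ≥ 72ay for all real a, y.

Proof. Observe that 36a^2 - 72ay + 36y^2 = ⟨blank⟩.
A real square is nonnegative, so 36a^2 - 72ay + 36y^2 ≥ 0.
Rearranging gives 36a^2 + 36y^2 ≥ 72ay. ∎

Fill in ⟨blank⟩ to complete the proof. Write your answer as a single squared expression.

36a^2 - 72ay + 36y^2 is a perfect-square trinomial: the outer terms are (6a)^2 and (6y)^2, and the cross term is -2·6a·6y.
So 36a^2 - 72ay + 36y^2 = (6a - 6y)^2 ≥ 0.

(6a - 6y)^2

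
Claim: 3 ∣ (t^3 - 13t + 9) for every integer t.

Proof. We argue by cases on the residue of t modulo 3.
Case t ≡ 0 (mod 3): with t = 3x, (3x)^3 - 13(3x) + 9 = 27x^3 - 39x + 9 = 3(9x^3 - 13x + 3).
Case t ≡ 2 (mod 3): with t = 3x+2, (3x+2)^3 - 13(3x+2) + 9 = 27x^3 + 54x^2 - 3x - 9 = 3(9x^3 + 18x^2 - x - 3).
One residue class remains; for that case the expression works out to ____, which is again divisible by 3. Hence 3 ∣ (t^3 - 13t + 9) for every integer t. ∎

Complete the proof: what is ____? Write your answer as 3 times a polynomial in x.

3(9x^3 + 9x^2 - 10x - 1)

Only t ≡ 1 (mod 3) is unaccounted for. Put t = 3x+1:
(3x+1)^3 - 13(3x+1) + 9 expands to 27x^3 + 27x^2 - 30x - 3,
and factoring out 3 leaves 3(9x^3 + 9x^2 - 10x - 1).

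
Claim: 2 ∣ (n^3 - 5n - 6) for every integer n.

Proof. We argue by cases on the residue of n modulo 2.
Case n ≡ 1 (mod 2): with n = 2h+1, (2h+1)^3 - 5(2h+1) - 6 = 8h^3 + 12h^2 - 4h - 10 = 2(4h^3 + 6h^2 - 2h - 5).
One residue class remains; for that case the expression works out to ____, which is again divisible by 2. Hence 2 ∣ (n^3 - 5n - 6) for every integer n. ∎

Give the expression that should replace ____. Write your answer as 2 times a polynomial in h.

Only n ≡ 0 (mod 2) is unaccounted for. Put n = 2h:
(2h)^3 - 5(2h) - 6 expands to 8h^3 - 10h - 6,
and factoring out 2 leaves 2(4h^3 - 5h - 3).

2(4h^3 - 5h - 3)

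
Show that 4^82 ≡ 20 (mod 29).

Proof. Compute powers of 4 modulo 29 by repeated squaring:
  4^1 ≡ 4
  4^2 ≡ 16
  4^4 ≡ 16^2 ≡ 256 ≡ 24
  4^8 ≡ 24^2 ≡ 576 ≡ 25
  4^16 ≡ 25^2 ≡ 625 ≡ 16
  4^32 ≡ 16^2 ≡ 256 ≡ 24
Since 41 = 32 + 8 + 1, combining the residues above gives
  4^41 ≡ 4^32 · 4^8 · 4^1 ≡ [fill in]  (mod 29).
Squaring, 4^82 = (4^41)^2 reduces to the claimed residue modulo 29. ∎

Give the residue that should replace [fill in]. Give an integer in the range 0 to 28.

22

4^32 · 4^8 · 4^1 ≡ 24 · 25 · 4 = 2400.
2400 mod 29 = 22, so 4^41 ≡ 22 (mod 29).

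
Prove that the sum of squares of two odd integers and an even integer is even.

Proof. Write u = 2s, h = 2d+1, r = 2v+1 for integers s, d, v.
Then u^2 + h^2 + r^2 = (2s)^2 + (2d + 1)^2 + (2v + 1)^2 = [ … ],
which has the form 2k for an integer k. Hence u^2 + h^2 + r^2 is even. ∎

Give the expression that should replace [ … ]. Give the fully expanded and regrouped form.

(2s)^2 + (2d + 1)^2 + (2v + 1)^2 = 4d^2 + 4d + 4s^2 + 4v^2 + 4v + 2
= 2(2d^2 + 2d + 2s^2 + 2v^2 + 2v + 1).
Since 2d^2 + 2d + 2s^2 + 2v^2 + 2v + 1 is an integer, the sum of squares is of the form 2k for an integer k.

2(2d^2 + 2d + 2s^2 + 2v^2 + 2v + 1)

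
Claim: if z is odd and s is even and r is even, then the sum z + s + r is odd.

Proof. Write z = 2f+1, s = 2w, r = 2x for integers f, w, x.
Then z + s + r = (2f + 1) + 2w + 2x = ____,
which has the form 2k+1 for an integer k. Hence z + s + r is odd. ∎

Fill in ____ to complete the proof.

(2f + 1) + 2w + 2x = 2f + 2w + 2x + 1
= 2(f + w + x) + 1.
Since f + w + x is an integer, the sum is of the form 2k+1 for an integer k.

2(f + w + x) + 1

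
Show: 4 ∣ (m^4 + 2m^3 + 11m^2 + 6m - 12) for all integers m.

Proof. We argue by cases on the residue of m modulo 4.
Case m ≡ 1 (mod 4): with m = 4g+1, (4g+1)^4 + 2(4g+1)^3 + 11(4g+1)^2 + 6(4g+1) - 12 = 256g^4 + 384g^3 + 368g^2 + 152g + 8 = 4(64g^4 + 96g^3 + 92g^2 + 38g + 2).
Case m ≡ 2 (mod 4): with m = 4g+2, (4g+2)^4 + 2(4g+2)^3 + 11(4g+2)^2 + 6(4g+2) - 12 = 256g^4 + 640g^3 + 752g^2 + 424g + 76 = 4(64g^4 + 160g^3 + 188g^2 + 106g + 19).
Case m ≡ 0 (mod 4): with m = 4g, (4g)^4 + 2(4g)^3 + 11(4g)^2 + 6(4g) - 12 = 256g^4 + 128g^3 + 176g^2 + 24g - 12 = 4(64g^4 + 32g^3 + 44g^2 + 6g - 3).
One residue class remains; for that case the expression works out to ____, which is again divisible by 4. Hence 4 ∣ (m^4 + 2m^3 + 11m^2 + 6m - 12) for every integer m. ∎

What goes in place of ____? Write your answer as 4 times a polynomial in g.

The residues treated are {1, 2, 0}, so the missing case is m ≡ 3 (mod 4); write m = 4g+3.
Then (4g+3)^4 + 2(4g+3)^3 + 11(4g+3)^2 + 6(4g+3) - 12 = 256g^4 + 896g^3 + 1328g^2 + 936g + 240 = 4(64g^4 + 224g^3 + 332g^2 + 234g + 60).

4(64g^4 + 224g^3 + 332g^2 + 234g + 60)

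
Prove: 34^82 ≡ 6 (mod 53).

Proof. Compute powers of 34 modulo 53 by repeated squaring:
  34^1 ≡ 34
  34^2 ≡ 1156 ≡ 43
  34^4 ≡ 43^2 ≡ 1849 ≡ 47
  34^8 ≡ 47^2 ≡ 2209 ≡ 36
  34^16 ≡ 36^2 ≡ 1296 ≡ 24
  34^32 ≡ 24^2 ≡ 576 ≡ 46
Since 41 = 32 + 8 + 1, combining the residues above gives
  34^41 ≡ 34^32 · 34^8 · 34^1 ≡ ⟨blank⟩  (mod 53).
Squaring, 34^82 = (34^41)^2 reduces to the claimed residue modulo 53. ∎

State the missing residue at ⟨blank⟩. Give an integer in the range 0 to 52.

18

Multiply the listed residues: 46 · 36 · 34 = 1656 → 56304.
Reducing modulo 53: 56304 = 1062·53 + 18, so 34^41 ≡ 18.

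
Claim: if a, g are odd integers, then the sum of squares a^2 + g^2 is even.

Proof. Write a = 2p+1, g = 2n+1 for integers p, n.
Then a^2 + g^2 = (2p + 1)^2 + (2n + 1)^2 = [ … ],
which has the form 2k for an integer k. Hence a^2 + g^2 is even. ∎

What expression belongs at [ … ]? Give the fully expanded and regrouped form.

Expanding: (2p + 1)^2 + (2n + 1)^2 = 4n^2 + 4n + 4p^2 + 4p + 2.
Every term is even; pulling out the factor of 2 gives 2(2n^2 + 2n + 2p^2 + 2p + 1).

2(2n^2 + 2n + 2p^2 + 2p + 1)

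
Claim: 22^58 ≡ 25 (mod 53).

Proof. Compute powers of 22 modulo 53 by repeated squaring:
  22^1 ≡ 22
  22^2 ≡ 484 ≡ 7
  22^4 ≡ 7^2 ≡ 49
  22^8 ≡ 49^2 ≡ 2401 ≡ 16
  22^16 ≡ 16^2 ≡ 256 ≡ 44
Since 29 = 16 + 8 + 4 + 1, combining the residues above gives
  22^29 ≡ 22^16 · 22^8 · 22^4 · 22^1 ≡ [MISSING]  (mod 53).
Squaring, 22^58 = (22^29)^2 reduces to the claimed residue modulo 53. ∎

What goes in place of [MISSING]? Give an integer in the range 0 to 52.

22^16 · 22^8 · 22^4 · 22^1 ≡ 44 · 16 · 49 · 22 = 758912.
758912 mod 53 = 5, so 22^29 ≡ 5 (mod 53).

5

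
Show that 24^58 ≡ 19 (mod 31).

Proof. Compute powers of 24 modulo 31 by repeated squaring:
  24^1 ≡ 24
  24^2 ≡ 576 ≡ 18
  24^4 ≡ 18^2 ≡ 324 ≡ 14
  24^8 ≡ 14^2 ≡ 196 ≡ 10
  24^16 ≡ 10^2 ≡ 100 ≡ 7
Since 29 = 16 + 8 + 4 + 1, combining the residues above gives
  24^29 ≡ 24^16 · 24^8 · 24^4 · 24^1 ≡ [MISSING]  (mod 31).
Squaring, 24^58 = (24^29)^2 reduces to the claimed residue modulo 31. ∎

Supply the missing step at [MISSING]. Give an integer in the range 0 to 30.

24^16 · 24^8 · 24^4 · 24^1 ≡ 7 · 10 · 14 · 24 = 23520.
23520 mod 31 = 22, so 24^29 ≡ 22 (mod 31).

22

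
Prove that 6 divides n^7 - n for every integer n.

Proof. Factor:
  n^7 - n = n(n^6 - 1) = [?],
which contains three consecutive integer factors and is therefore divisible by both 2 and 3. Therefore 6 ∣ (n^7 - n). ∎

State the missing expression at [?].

(n - 1)n(n + 1)(n^4 + n^2 + 1)

n^6 - 1 = (n^2 - 1)(n^4 + n^2 + 1), and n^2 - 1 = (n-1)(n+1).
So n(n^6 - 1) = (n - 1)n(n + 1)(n^4 + n^2 + 1).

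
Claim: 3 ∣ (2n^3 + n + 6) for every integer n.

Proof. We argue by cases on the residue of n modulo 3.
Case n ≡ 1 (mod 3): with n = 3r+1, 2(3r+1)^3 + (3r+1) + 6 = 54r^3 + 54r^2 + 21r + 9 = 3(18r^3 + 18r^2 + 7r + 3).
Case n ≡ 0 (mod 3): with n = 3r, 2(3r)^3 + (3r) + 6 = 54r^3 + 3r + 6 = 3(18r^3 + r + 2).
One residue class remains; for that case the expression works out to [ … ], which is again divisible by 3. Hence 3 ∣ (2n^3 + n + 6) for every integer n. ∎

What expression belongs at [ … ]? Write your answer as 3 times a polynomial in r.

3(18r^3 + 36r^2 + 25r + 8)

The residues treated are {1, 0}, so the missing case is n ≡ 2 (mod 3); write n = 3r+2.
Then 2(3r+2)^3 + (3r+2) + 6 = 54r^3 + 108r^2 + 75r + 24 = 3(18r^3 + 36r^2 + 25r + 8).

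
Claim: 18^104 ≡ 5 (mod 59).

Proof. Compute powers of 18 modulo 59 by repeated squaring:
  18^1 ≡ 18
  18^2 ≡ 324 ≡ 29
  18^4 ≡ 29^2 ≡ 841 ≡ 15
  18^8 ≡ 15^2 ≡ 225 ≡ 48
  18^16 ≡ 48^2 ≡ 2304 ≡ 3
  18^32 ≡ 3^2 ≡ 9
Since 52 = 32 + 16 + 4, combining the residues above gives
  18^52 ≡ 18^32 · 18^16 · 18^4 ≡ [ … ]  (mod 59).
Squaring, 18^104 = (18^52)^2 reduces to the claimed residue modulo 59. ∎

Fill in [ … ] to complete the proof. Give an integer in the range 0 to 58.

51

Multiply the listed residues: 9 · 3 · 15 = 27 → 405.
Reducing modulo 59: 405 = 6·59 + 51, so 18^52 ≡ 51.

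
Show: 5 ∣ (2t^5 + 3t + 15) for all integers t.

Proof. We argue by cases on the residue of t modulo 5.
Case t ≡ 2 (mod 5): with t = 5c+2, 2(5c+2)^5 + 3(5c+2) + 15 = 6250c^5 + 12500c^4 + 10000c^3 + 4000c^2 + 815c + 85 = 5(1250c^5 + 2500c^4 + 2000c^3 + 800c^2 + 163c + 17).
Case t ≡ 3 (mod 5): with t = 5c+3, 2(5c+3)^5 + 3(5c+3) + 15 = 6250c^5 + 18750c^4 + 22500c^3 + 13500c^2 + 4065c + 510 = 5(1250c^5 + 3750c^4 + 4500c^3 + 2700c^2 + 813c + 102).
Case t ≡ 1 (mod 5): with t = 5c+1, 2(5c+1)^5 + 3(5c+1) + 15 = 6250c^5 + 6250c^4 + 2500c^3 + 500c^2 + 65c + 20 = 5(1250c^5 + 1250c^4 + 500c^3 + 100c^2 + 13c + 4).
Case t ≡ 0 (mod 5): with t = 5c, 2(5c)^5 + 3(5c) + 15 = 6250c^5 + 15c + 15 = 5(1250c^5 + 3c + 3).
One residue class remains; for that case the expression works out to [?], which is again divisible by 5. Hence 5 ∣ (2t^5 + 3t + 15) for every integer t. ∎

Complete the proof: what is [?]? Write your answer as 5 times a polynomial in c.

5(1250c^5 + 5000c^4 + 8000c^3 + 6400c^2 + 2563c + 415)

Only t ≡ 4 (mod 5) is unaccounted for. Put t = 5c+4:
2(5c+4)^5 + 3(5c+4) + 15 expands to 6250c^5 + 25000c^4 + 40000c^3 + 32000c^2 + 12815c + 2075,
and factoring out 5 leaves 5(1250c^5 + 5000c^4 + 8000c^3 + 6400c^2 + 2563c + 415).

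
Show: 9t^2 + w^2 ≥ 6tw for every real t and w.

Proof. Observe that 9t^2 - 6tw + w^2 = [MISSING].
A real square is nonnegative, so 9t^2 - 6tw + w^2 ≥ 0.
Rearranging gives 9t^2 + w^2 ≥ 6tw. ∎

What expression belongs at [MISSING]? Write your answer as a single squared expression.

(3t - w)^2

9t^2 - 6tw + w^2 is a perfect-square trinomial: the outer terms are (3t)^2 and (w)^2, and the cross term is -2·3t·w.
So 9t^2 - 6tw + w^2 = (3t - w)^2 ≥ 0.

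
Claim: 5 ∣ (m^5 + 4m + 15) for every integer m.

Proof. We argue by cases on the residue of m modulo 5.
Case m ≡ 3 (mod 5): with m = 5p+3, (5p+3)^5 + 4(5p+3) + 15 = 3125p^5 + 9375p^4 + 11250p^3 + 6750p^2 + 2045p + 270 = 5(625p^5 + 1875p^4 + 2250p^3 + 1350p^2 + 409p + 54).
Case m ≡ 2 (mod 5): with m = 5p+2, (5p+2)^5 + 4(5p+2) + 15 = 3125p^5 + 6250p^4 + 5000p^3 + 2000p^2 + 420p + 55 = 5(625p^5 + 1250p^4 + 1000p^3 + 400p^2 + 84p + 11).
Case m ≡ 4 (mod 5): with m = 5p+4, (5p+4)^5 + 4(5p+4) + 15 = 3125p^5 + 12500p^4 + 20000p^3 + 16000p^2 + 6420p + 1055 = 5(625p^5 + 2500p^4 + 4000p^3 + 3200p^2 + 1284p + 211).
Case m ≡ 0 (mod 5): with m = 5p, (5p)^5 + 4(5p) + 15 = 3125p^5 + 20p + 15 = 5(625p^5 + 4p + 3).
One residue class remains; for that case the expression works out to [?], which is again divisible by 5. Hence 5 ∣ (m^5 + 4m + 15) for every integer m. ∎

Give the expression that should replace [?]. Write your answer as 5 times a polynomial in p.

The residues treated are {3, 2, 4, 0}, so the missing case is m ≡ 1 (mod 5); write m = 5p+1.
Then (5p+1)^5 + 4(5p+1) + 15 = 3125p^5 + 3125p^4 + 1250p^3 + 250p^2 + 45p + 20 = 5(625p^5 + 625p^4 + 250p^3 + 50p^2 + 9p + 4).

5(625p^5 + 625p^4 + 250p^3 + 50p^2 + 9p + 4)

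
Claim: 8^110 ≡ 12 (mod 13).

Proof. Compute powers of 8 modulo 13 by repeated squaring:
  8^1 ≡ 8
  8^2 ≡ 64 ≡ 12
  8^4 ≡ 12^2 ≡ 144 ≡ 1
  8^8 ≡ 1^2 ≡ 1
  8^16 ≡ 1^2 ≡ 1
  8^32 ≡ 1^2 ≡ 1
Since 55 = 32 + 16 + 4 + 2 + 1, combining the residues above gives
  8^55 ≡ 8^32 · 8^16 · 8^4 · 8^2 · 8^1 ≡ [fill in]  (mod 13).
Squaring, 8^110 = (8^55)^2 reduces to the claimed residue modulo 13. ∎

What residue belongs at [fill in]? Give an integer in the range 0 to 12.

5

8^32 · 8^16 · 8^4 · 8^2 · 8^1 ≡ 1 · 1 · 1 · 12 · 8 = 96.
96 mod 13 = 5, so 8^55 ≡ 5 (mod 13).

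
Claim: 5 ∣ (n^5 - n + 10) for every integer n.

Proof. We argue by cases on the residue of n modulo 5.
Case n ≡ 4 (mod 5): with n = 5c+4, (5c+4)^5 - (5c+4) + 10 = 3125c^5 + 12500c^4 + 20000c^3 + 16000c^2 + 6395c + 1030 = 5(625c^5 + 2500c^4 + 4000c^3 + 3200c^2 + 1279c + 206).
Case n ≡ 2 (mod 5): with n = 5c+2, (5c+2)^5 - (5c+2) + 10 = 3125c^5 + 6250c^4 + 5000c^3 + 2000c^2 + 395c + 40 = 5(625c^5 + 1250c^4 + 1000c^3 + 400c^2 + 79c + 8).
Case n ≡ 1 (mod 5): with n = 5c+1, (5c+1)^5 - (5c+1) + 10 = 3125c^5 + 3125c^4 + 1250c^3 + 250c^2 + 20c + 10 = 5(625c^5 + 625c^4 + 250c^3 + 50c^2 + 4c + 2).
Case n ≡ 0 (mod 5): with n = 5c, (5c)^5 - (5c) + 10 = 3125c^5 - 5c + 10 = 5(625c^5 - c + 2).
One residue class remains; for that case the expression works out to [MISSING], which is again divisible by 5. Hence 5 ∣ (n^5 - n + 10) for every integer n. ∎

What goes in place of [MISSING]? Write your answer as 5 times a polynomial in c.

5(625c^5 + 1875c^4 + 2250c^3 + 1350c^2 + 404c + 50)

Only n ≡ 3 (mod 5) is unaccounted for. Put n = 5c+3:
(5c+3)^5 - (5c+3) + 10 expands to 3125c^5 + 9375c^4 + 11250c^3 + 6750c^2 + 2020c + 250,
and factoring out 5 leaves 5(625c^5 + 1875c^4 + 2250c^3 + 1350c^2 + 404c + 50).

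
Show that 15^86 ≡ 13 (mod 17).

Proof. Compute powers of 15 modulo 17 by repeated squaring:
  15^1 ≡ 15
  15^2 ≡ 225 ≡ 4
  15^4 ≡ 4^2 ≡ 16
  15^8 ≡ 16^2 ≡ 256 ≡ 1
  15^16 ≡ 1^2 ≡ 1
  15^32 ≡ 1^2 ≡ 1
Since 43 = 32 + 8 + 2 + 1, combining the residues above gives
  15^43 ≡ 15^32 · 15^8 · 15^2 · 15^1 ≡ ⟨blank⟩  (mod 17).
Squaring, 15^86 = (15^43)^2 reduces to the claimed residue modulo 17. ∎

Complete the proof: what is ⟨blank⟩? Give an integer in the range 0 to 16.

Multiply the listed residues: 1 · 1 · 4 · 15 = 1 → 4 → 60.
Reducing modulo 17: 60 = 3·17 + 9, so 15^43 ≡ 9.

9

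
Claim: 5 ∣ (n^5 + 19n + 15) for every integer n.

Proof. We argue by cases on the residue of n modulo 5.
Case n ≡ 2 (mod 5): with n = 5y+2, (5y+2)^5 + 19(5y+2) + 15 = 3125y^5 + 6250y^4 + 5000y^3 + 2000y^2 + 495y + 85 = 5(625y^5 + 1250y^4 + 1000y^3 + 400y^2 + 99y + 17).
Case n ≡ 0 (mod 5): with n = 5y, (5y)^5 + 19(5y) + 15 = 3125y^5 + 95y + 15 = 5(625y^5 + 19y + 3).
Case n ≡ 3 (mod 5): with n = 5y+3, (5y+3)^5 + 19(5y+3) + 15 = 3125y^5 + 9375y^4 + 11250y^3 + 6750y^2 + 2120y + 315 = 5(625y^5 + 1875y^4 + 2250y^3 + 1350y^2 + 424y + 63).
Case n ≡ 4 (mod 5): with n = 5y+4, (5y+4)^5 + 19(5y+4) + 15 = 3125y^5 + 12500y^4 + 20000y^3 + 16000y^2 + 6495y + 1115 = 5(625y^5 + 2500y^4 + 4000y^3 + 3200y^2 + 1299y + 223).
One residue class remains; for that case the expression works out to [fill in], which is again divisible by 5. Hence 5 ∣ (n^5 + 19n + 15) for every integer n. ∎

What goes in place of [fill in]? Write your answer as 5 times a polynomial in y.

5(625y^5 + 625y^4 + 250y^3 + 50y^2 + 24y + 7)

Only n ≡ 1 (mod 5) is unaccounted for. Put n = 5y+1:
(5y+1)^5 + 19(5y+1) + 15 expands to 3125y^5 + 3125y^4 + 1250y^3 + 250y^2 + 120y + 35,
and factoring out 5 leaves 5(625y^5 + 625y^4 + 250y^3 + 50y^2 + 24y + 7).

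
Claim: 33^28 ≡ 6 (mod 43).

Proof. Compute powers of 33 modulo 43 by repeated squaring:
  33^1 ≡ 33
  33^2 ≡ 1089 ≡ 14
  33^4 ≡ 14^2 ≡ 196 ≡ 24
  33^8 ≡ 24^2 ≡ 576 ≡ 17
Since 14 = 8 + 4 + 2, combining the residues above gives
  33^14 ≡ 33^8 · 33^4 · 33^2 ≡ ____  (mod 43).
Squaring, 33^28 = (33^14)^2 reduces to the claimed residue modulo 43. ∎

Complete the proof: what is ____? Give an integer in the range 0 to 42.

36

33^8 · 33^4 · 33^2 ≡ 17 · 24 · 14 = 5712.
5712 mod 43 = 36, so 33^14 ≡ 36 (mod 43).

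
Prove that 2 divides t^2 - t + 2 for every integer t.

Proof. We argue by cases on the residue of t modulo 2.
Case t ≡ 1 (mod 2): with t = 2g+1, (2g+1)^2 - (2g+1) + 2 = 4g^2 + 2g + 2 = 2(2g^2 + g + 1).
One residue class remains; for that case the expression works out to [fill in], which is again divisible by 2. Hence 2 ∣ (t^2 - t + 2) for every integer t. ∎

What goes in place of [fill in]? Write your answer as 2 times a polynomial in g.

Only t ≡ 0 (mod 2) is unaccounted for. Put t = 2g:
(2g)^2 - (2g) + 2 expands to 4g^2 - 2g + 2,
and factoring out 2 leaves 2(2g^2 - g + 1).

2(2g^2 - g + 1)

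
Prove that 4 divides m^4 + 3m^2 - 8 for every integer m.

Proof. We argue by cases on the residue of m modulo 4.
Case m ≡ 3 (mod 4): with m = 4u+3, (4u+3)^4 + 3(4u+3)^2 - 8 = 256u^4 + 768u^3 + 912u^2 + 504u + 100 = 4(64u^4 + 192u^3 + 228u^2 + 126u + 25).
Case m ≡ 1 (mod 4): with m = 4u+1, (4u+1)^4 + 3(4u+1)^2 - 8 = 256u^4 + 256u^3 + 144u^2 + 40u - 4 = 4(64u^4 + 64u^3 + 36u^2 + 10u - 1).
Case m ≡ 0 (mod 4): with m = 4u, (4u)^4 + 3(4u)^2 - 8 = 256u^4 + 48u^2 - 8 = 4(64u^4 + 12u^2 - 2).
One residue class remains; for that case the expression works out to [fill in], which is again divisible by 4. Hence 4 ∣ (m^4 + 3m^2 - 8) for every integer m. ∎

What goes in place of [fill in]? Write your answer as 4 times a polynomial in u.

4(64u^4 + 128u^3 + 108u^2 + 44u + 5)

The residues treated are {3, 1, 0}, so the missing case is m ≡ 2 (mod 4); write m = 4u+2.
Then (4u+2)^4 + 3(4u+2)^2 - 8 = 256u^4 + 512u^3 + 432u^2 + 176u + 20 = 4(64u^4 + 128u^3 + 108u^2 + 44u + 5).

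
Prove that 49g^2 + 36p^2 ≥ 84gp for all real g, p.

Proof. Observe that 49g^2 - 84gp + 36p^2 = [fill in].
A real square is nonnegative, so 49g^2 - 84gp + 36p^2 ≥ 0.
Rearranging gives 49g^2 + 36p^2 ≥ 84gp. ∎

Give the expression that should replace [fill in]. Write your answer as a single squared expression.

(7g - 6p)^2

The leading and trailing coefficients are 7^2 and 6^2, and 84 = 2·7·6, so the trinomial is (7g - 6p)^2.
Hence 49g^2 - 84gp + 36p^2 ≥ 0.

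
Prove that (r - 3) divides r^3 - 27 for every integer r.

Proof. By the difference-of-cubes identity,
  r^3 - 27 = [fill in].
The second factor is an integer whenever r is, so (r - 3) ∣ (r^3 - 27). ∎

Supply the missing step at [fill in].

Polynomial division of r^3 - 27 by r - 3 leaves remainder 0 and quotient r^2 + 3r + 9.
Hence r^3 - 27 = (r - 3)(r^2 + 3r + 9).

(r - 3)(r^2 + 3r + 9)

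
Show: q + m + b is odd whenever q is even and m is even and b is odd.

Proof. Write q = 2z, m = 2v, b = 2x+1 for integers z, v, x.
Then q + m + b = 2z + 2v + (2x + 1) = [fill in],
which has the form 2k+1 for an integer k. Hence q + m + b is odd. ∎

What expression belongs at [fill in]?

2(v + x + z) + 1

Expanding: 2z + 2v + (2x + 1) = 2v + 2x + 2z + 1.
Every term except the constant is even, so this is 2(v + x + z) + 1,
and v + x + z ∈ ℤ gives the required form.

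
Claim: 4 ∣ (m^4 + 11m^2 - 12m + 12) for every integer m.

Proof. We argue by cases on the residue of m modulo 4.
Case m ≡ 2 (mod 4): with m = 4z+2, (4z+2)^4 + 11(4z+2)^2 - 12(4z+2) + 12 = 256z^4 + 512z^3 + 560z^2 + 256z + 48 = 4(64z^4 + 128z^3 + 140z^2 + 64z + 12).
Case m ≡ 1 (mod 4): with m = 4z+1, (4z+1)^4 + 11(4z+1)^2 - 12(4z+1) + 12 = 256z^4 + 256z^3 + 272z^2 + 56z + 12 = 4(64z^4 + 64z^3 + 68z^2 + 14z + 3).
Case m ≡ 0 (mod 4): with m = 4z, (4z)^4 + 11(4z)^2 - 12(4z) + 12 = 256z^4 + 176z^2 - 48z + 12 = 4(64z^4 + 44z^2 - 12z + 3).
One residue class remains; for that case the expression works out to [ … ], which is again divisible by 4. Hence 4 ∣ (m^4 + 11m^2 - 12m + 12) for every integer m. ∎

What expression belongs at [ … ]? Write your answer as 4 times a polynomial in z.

4(64z^4 + 192z^3 + 260z^2 + 162z + 39)

The residues treated are {2, 1, 0}, so the missing case is m ≡ 3 (mod 4); write m = 4z+3.
Then (4z+3)^4 + 11(4z+3)^2 - 12(4z+3) + 12 = 256z^4 + 768z^3 + 1040z^2 + 648z + 156 = 4(64z^4 + 192z^3 + 260z^2 + 162z + 39).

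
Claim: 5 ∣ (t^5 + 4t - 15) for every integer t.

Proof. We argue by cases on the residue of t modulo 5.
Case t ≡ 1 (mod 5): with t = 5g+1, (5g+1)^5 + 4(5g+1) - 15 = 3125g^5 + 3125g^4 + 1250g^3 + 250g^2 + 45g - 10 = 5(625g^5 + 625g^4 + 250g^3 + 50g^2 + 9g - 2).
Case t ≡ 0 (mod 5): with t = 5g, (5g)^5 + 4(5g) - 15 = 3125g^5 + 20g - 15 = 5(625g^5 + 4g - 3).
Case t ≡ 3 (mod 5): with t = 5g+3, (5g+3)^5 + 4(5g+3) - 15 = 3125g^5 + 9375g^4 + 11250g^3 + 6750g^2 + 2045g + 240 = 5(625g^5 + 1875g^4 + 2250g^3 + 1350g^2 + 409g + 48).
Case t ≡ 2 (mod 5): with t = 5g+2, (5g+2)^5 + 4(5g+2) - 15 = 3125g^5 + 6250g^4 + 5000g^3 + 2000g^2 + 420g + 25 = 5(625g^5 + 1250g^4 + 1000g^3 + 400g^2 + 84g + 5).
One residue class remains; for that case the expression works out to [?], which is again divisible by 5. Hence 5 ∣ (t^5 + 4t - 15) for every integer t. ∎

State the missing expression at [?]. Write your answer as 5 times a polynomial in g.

The residues treated are {1, 0, 3, 2}, so the missing case is t ≡ 4 (mod 5); write t = 5g+4.
Then (5g+4)^5 + 4(5g+4) - 15 = 3125g^5 + 12500g^4 + 20000g^3 + 16000g^2 + 6420g + 1025 = 5(625g^5 + 2500g^4 + 4000g^3 + 3200g^2 + 1284g + 205).

5(625g^5 + 2500g^4 + 4000g^3 + 3200g^2 + 1284g + 205)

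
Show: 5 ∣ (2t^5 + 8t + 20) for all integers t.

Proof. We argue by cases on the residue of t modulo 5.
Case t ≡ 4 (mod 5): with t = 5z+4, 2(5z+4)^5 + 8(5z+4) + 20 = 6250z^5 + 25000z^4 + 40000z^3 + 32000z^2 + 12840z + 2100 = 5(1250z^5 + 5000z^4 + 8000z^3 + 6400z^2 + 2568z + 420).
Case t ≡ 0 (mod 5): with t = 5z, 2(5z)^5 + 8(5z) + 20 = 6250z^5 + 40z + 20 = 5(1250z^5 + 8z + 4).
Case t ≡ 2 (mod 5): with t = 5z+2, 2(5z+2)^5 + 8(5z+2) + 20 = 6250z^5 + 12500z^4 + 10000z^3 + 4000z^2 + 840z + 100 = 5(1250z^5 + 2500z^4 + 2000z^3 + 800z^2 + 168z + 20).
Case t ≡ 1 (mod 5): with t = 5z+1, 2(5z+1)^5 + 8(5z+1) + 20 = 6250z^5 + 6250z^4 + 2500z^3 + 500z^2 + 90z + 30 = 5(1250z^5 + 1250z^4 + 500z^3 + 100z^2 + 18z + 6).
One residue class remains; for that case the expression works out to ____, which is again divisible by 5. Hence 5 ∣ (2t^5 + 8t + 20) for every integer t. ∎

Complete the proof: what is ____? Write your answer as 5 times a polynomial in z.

The residues treated are {4, 0, 2, 1}, so the missing case is t ≡ 3 (mod 5); write t = 5z+3.
Then 2(5z+3)^5 + 8(5z+3) + 20 = 6250z^5 + 18750z^4 + 22500z^3 + 13500z^2 + 4090z + 530 = 5(1250z^5 + 3750z^4 + 4500z^3 + 2700z^2 + 818z + 106).

5(1250z^5 + 3750z^4 + 4500z^3 + 2700z^2 + 818z + 106)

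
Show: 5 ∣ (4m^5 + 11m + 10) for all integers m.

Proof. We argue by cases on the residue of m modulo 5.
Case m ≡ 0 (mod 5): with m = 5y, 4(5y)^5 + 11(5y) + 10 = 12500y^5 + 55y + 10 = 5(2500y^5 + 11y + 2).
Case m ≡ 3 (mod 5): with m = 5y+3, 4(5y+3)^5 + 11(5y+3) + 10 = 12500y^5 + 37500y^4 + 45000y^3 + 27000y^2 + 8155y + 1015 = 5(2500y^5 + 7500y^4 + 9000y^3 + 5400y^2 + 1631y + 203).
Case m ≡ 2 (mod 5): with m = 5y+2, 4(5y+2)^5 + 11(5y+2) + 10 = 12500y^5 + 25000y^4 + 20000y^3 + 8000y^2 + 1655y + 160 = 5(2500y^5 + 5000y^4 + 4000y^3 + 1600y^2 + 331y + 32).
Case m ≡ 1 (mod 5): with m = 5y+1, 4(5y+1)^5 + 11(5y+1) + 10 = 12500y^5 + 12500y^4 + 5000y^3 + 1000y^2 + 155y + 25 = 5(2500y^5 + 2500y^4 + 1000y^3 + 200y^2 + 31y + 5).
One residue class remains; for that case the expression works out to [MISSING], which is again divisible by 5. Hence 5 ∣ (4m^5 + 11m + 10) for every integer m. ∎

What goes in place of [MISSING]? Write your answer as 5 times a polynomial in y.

Only m ≡ 4 (mod 5) is unaccounted for. Put m = 5y+4:
4(5y+4)^5 + 11(5y+4) + 10 expands to 12500y^5 + 50000y^4 + 80000y^3 + 64000y^2 + 25655y + 4150,
and factoring out 5 leaves 5(2500y^5 + 10000y^4 + 16000y^3 + 12800y^2 + 5131y + 830).

5(2500y^5 + 10000y^4 + 16000y^3 + 12800y^2 + 5131y + 830)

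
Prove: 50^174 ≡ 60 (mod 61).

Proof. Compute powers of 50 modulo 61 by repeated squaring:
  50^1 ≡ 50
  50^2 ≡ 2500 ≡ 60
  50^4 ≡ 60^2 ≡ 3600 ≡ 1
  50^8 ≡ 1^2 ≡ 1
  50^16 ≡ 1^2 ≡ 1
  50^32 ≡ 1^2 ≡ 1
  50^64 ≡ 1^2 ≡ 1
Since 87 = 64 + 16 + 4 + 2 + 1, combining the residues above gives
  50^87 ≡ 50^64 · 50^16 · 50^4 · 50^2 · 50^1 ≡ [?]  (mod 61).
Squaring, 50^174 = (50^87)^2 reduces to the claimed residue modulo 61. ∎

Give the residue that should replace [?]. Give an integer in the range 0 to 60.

Multiply the listed residues: 1 · 1 · 1 · 60 · 50 = 1 → 1 → 60 → 3000.
Reducing modulo 61: 3000 = 49·61 + 11, so 50^87 ≡ 11.

11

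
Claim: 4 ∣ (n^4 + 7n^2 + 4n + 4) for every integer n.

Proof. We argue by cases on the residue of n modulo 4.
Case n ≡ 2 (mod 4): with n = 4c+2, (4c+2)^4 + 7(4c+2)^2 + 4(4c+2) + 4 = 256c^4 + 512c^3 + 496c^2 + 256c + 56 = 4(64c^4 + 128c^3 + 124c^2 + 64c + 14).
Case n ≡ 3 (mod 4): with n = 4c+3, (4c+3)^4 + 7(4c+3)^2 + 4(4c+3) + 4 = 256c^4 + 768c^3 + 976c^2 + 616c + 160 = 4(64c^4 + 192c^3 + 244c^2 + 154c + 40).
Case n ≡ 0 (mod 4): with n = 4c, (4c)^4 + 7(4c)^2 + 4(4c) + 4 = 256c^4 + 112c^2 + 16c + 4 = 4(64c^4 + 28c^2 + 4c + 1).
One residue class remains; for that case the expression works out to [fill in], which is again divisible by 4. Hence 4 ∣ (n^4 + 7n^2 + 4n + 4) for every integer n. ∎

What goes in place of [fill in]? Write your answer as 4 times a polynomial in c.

Only n ≡ 1 (mod 4) is unaccounted for. Put n = 4c+1:
(4c+1)^4 + 7(4c+1)^2 + 4(4c+1) + 4 expands to 256c^4 + 256c^3 + 208c^2 + 88c + 16,
and factoring out 4 leaves 4(64c^4 + 64c^3 + 52c^2 + 22c + 4).

4(64c^4 + 64c^3 + 52c^2 + 22c + 4)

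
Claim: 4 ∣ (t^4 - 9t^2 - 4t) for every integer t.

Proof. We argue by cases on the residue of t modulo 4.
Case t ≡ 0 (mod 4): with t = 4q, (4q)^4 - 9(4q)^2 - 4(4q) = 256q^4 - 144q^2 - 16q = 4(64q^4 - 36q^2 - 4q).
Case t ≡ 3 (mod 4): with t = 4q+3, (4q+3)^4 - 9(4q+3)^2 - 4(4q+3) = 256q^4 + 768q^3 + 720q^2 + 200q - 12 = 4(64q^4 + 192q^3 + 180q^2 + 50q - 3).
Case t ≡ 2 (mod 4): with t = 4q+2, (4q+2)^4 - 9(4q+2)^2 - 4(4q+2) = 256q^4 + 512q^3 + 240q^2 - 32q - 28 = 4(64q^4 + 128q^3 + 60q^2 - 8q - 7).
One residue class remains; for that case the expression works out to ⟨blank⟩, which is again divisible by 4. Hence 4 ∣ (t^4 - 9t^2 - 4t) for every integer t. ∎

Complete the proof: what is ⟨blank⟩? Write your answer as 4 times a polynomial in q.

4(64q^4 + 64q^3 - 12q^2 - 18q - 3)

Only t ≡ 1 (mod 4) is unaccounted for. Put t = 4q+1:
(4q+1)^4 - 9(4q+1)^2 - 4(4q+1) expands to 256q^4 + 256q^3 - 48q^2 - 72q - 12,
and factoring out 4 leaves 4(64q^4 + 64q^3 - 12q^2 - 18q - 3).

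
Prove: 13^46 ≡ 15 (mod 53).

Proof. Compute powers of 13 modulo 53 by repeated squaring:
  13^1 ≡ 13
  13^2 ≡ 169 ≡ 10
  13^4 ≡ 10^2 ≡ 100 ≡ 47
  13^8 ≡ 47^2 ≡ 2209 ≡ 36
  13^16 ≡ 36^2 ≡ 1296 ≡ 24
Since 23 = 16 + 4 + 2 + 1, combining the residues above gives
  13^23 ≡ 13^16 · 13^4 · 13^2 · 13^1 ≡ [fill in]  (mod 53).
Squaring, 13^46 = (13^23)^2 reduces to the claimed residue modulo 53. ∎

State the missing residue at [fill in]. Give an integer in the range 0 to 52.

13^16 · 13^4 · 13^2 · 13^1 ≡ 24 · 47 · 10 · 13 = 146640.
146640 mod 53 = 42, so 13^23 ≡ 42 (mod 53).

42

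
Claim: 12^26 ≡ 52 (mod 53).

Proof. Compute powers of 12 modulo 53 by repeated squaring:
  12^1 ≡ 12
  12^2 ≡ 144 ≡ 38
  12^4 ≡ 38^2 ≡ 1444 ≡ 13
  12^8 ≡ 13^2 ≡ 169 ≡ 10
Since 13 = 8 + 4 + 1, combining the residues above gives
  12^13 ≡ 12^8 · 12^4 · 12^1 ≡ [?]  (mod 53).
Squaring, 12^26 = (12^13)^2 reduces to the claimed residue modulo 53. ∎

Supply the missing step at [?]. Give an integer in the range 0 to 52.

Multiply the listed residues: 10 · 13 · 12 = 130 → 1560.
Reducing modulo 53: 1560 = 29·53 + 23, so 12^13 ≡ 23.

23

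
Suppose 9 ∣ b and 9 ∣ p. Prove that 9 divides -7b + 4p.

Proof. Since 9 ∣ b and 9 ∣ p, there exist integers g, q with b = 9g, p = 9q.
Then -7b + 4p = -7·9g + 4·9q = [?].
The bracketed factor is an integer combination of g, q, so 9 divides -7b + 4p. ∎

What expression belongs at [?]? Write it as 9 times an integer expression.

9(-7g + 4q)

Each term has a factor of 9: -7·9g + 4·9q = 9·(-7g + 4q).
Since -7g + 4q is an integer, 9 ∣ (-7b + 4p).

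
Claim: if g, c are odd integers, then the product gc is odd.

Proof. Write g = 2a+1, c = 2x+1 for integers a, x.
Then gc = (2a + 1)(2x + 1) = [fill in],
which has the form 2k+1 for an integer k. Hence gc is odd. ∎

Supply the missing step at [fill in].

(2a + 1)(2x + 1) = 4ax + 2a + 2x + 1
= 2(2ax + a + x) + 1.
Since 2ax + a + x is an integer, the product is of the form 2k+1 for an integer k.

2(2ax + a + x) + 1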